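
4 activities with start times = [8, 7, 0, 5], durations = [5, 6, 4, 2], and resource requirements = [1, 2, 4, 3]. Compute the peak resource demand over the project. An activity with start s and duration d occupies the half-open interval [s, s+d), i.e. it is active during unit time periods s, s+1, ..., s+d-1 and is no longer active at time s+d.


Each activity i is active on [start_i, start_i + duration_i).
Compute total resource usage per time slot:
  t=0: active resources = [4], total = 4
  t=1: active resources = [4], total = 4
  t=2: active resources = [4], total = 4
  t=3: active resources = [4], total = 4
  t=4: active resources = [], total = 0
  t=5: active resources = [3], total = 3
  t=6: active resources = [3], total = 3
  t=7: active resources = [2], total = 2
  t=8: active resources = [1, 2], total = 3
  t=9: active resources = [1, 2], total = 3
  t=10: active resources = [1, 2], total = 3
  t=11: active resources = [1, 2], total = 3
  t=12: active resources = [1, 2], total = 3
Peak resource demand = 4

4


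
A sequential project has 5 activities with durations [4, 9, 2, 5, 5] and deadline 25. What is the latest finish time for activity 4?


LF(activity 4) = deadline - sum of successor durations
Successors: activities 5 through 5 with durations [5]
Sum of successor durations = 5
LF = 25 - 5 = 20

20


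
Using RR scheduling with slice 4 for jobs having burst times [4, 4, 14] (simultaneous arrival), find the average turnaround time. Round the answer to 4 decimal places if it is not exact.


Time quantum = 4
Execution trace:
  J1 runs 4 units, time = 4
  J2 runs 4 units, time = 8
  J3 runs 4 units, time = 12
  J3 runs 4 units, time = 16
  J3 runs 4 units, time = 20
  J3 runs 2 units, time = 22
Finish times: [4, 8, 22]
Average turnaround = 34/3 = 11.3333

11.3333


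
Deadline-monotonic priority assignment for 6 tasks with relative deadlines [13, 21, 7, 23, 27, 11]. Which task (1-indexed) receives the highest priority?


Sort tasks by relative deadline (ascending):
  Task 3: deadline = 7
  Task 6: deadline = 11
  Task 1: deadline = 13
  Task 2: deadline = 21
  Task 4: deadline = 23
  Task 5: deadline = 27
Priority order (highest first): [3, 6, 1, 2, 4, 5]
Highest priority task = 3

3


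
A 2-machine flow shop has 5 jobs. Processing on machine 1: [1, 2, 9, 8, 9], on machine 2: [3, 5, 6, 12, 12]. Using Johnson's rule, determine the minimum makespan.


Apply Johnson's rule:
  Group 1 (a <= b): [(1, 1, 3), (2, 2, 5), (4, 8, 12), (5, 9, 12)]
  Group 2 (a > b): [(3, 9, 6)]
Optimal job order: [1, 2, 4, 5, 3]
Schedule:
  Job 1: M1 done at 1, M2 done at 4
  Job 2: M1 done at 3, M2 done at 9
  Job 4: M1 done at 11, M2 done at 23
  Job 5: M1 done at 20, M2 done at 35
  Job 3: M1 done at 29, M2 done at 41
Makespan = 41

41


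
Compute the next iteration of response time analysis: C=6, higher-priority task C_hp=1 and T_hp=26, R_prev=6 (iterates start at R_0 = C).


R_next = C + ceil(R_prev / T_hp) * C_hp
ceil(6 / 26) = ceil(0.2308) = 1
Interference = 1 * 1 = 1
R_next = 6 + 1 = 7

7


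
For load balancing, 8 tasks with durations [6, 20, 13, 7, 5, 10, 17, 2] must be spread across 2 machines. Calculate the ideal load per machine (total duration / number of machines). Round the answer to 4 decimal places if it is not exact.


Total processing time = 6 + 20 + 13 + 7 + 5 + 10 + 17 + 2 = 80
Number of machines = 2
Ideal balanced load = 80 / 2 = 40.0

40.0


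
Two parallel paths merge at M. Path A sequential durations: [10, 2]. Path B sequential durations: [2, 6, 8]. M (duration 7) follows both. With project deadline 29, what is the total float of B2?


Forward pass: ES(B2) = sum of predecessors on chain B = 2
EF = ES + duration = 2 + 6 = 8
Backward pass: LF(M) = deadline = 29; LS(M) = 29 - 7 = 22
LF(B2) = LS(M) - sum(successors on chain B) = 22 - 8 = 14
LS = LF - duration = 14 - 6 = 8
Total float = LS - ES = 8 - 2 = 6

6


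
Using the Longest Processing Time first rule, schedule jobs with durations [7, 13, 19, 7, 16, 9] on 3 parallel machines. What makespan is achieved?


Sort jobs in decreasing order (LPT): [19, 16, 13, 9, 7, 7]
Assign each job to the least loaded machine:
  Machine 1: jobs [19, 7], load = 26
  Machine 2: jobs [16, 7], load = 23
  Machine 3: jobs [13, 9], load = 22
Makespan = max load = 26

26


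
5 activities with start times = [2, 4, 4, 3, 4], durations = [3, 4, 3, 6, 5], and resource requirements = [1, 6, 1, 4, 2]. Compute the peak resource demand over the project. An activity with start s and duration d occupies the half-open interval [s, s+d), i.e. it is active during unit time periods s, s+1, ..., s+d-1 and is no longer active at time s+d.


Each activity i is active on [start_i, start_i + duration_i).
Compute total resource usage per time slot:
  t=0: active resources = [], total = 0
  t=1: active resources = [], total = 0
  t=2: active resources = [1], total = 1
  t=3: active resources = [1, 4], total = 5
  t=4: active resources = [1, 6, 1, 4, 2], total = 14
  t=5: active resources = [6, 1, 4, 2], total = 13
  t=6: active resources = [6, 1, 4, 2], total = 13
  t=7: active resources = [6, 4, 2], total = 12
  t=8: active resources = [4, 2], total = 6
Peak resource demand = 14

14


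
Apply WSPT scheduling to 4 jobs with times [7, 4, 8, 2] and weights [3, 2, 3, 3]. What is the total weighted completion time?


Compute p/w ratios and sort ascending (WSPT): [(2, 3), (4, 2), (7, 3), (8, 3)]
Compute weighted completion times:
  Job (p=2,w=3): C=2, w*C=3*2=6
  Job (p=4,w=2): C=6, w*C=2*6=12
  Job (p=7,w=3): C=13, w*C=3*13=39
  Job (p=8,w=3): C=21, w*C=3*21=63
Total weighted completion time = 120

120


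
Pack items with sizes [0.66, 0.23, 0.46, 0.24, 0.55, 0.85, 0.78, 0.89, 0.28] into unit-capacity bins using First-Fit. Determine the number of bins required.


Place items sequentially using First-Fit:
  Item 0.66 -> new Bin 1
  Item 0.23 -> Bin 1 (now 0.89)
  Item 0.46 -> new Bin 2
  Item 0.24 -> Bin 2 (now 0.7)
  Item 0.55 -> new Bin 3
  Item 0.85 -> new Bin 4
  Item 0.78 -> new Bin 5
  Item 0.89 -> new Bin 6
  Item 0.28 -> Bin 2 (now 0.98)
Total bins used = 6

6


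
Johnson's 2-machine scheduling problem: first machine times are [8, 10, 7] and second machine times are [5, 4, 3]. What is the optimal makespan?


Apply Johnson's rule:
  Group 1 (a <= b): []
  Group 2 (a > b): [(1, 8, 5), (2, 10, 4), (3, 7, 3)]
Optimal job order: [1, 2, 3]
Schedule:
  Job 1: M1 done at 8, M2 done at 13
  Job 2: M1 done at 18, M2 done at 22
  Job 3: M1 done at 25, M2 done at 28
Makespan = 28

28


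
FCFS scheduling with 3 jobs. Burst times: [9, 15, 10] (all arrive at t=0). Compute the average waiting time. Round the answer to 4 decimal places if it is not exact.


FCFS order (as given): [9, 15, 10]
Waiting times:
  Job 1: wait = 0
  Job 2: wait = 9
  Job 3: wait = 24
Sum of waiting times = 33
Average waiting time = 33/3 = 11.0

11.0


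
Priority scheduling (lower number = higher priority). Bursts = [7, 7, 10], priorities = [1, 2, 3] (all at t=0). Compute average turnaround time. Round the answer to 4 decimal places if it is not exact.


Sort by priority (ascending = highest first):
Order: [(1, 7), (2, 7), (3, 10)]
Completion times:
  Priority 1, burst=7, C=7
  Priority 2, burst=7, C=14
  Priority 3, burst=10, C=24
Average turnaround = 45/3 = 15.0

15.0


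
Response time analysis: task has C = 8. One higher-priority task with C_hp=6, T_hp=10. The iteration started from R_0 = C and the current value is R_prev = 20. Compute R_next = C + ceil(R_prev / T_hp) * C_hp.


R_next = C + ceil(R_prev / T_hp) * C_hp
ceil(20 / 10) = ceil(2.0) = 2
Interference = 2 * 6 = 12
R_next = 8 + 12 = 20
R_next = R_prev, so the iteration has converged (response time = 20).

20


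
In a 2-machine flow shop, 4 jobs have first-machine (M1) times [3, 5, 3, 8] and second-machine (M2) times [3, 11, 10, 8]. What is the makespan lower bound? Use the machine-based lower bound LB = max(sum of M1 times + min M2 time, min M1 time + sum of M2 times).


LB1 = sum(M1 times) + min(M2 times) = 19 + 3 = 22
LB2 = min(M1 times) + sum(M2 times) = 3 + 32 = 35
Lower bound = max(LB1, LB2) = max(22, 35) = 35

35


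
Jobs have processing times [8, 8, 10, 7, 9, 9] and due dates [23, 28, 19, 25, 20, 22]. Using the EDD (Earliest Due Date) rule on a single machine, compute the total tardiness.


Sort by due date (EDD order): [(10, 19), (9, 20), (9, 22), (8, 23), (7, 25), (8, 28)]
Compute completion times and tardiness:
  Job 1: p=10, d=19, C=10, tardiness=max(0,10-19)=0
  Job 2: p=9, d=20, C=19, tardiness=max(0,19-20)=0
  Job 3: p=9, d=22, C=28, tardiness=max(0,28-22)=6
  Job 4: p=8, d=23, C=36, tardiness=max(0,36-23)=13
  Job 5: p=7, d=25, C=43, tardiness=max(0,43-25)=18
  Job 6: p=8, d=28, C=51, tardiness=max(0,51-28)=23
Total tardiness = 60

60


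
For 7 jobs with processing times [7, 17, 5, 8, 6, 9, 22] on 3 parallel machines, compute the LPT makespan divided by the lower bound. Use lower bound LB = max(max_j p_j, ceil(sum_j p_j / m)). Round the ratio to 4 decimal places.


LPT order: [22, 17, 9, 8, 7, 6, 5]
Machine loads after assignment: [27, 24, 23]
LPT makespan = 27
Lower bound = max(max_job, ceil(total/3)) = max(22, 25) = 25
Ratio = 27 / 25 = 1.08

1.08


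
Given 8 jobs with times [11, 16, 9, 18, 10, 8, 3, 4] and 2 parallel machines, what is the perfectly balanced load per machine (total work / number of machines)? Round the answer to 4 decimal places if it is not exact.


Total processing time = 11 + 16 + 9 + 18 + 10 + 8 + 3 + 4 = 79
Number of machines = 2
Ideal balanced load = 79 / 2 = 39.5

39.5


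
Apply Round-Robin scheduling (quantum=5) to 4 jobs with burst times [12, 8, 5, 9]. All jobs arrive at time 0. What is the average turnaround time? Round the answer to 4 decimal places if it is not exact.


Time quantum = 5
Execution trace:
  J1 runs 5 units, time = 5
  J2 runs 5 units, time = 10
  J3 runs 5 units, time = 15
  J4 runs 5 units, time = 20
  J1 runs 5 units, time = 25
  J2 runs 3 units, time = 28
  J4 runs 4 units, time = 32
  J1 runs 2 units, time = 34
Finish times: [34, 28, 15, 32]
Average turnaround = 109/4 = 27.25

27.25


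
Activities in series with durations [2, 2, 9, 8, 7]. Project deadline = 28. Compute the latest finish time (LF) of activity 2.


LF(activity 2) = deadline - sum of successor durations
Successors: activities 3 through 5 with durations [9, 8, 7]
Sum of successor durations = 24
LF = 28 - 24 = 4

4


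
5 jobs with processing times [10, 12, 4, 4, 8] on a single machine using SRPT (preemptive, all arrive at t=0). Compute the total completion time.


Since all jobs arrive at t=0, SRPT equals SPT ordering.
SPT order: [4, 4, 8, 10, 12]
Completion times:
  Job 1: p=4, C=4
  Job 2: p=4, C=8
  Job 3: p=8, C=16
  Job 4: p=10, C=26
  Job 5: p=12, C=38
Total completion time = 4 + 8 + 16 + 26 + 38 = 92

92


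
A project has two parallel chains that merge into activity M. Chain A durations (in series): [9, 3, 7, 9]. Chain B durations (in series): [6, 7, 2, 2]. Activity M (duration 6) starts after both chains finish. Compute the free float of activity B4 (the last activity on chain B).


ES(B4) = sum of predecessors on chain B = 15
EF(B4) = ES + duration = 15 + 2 = 17
Successor of B4 is M. ES(M) = max(sum(A), sum(B)) = max(28, 17) = 28
Free float = ES(successor) - EF(current) = 28 - 17 = 11

11


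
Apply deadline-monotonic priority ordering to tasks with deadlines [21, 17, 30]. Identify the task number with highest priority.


Sort tasks by relative deadline (ascending):
  Task 2: deadline = 17
  Task 1: deadline = 21
  Task 3: deadline = 30
Priority order (highest first): [2, 1, 3]
Highest priority task = 2

2


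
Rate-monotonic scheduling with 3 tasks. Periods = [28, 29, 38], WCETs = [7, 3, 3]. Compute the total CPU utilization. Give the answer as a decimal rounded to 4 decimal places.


Compute individual utilizations (exact fractions):
  Task 1: C/T = 7/28 = 1/4 (approx. 0.25)
  Task 2: C/T = 3/29 (approx. 0.1034)
  Task 3: C/T = 3/38 (approx. 0.0789)
Total utilization U = 1/4 + 3/29 + 3/38 = 953/2204
Rounded to 4 decimal places: U = 0.4324
RM (Liu & Layland) bound for 3 tasks = 0.779763; compare with U = 953/2204 (approx. 0.432396)
U <= bound, so schedulable by RM sufficient condition.

0.4324


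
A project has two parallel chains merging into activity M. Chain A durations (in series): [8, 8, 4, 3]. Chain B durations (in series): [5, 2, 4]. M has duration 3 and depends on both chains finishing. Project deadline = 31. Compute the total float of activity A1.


Forward pass: ES(A1) = sum of predecessors on chain A = 0
EF = ES + duration = 0 + 8 = 8
Backward pass: LF(M) = deadline = 31; LS(M) = 31 - 3 = 28
LF(A1) = LS(M) - sum(successors on chain A) = 28 - 15 = 13
LS = LF - duration = 13 - 8 = 5
Total float = LS - ES = 5 - 0 = 5

5


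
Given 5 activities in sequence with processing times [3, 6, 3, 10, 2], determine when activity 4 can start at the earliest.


Activity 4 starts after activities 1 through 3 complete.
Predecessor durations: [3, 6, 3]
ES = 3 + 6 + 3 = 12

12


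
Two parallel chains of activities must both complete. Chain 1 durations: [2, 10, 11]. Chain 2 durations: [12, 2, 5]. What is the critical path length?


Path A total = 2 + 10 + 11 = 23
Path B total = 12 + 2 + 5 = 19
Critical path = longest path = max(23, 19) = 23

23


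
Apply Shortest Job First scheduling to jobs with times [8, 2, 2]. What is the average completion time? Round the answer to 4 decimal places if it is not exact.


SJF order (ascending): [2, 2, 8]
Completion times:
  Job 1: burst=2, C=2
  Job 2: burst=2, C=4
  Job 3: burst=8, C=12
Average completion = 18/3 = 6.0

6.0


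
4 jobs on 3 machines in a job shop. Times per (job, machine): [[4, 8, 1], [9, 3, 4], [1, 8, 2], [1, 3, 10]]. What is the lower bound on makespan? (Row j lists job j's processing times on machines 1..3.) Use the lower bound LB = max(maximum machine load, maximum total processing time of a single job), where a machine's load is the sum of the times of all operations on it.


Machine loads:
  Machine 1: 4 + 9 + 1 + 1 = 15
  Machine 2: 8 + 3 + 8 + 3 = 22
  Machine 3: 1 + 4 + 2 + 10 = 17
Max machine load = 22
Job totals:
  Job 1: 13
  Job 2: 16
  Job 3: 11
  Job 4: 14
Max job total = 16
Lower bound = max(22, 16) = 22

22


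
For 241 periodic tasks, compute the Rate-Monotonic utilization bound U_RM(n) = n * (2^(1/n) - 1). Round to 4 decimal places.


Compute 2^(1/241) = 1.0028802694
Subtract 1: 1.0028802694 - 1 = 0.0028802694
Multiply by n: 241 * 0.0028802694 = 0.6941449254
Round to 4 dp: 0.6941

0.6941


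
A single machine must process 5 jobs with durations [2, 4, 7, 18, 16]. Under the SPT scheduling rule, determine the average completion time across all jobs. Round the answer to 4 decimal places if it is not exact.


Sort jobs by processing time (SPT order): [2, 4, 7, 16, 18]
Compute completion times sequentially:
  Job 1: processing = 2, completes at 2
  Job 2: processing = 4, completes at 6
  Job 3: processing = 7, completes at 13
  Job 4: processing = 16, completes at 29
  Job 5: processing = 18, completes at 47
Sum of completion times = 97
Average completion time = 97/5 = 19.4

19.4


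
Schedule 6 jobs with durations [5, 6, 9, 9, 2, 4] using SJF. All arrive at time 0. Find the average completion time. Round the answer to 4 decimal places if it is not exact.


SJF order (ascending): [2, 4, 5, 6, 9, 9]
Completion times:
  Job 1: burst=2, C=2
  Job 2: burst=4, C=6
  Job 3: burst=5, C=11
  Job 4: burst=6, C=17
  Job 5: burst=9, C=26
  Job 6: burst=9, C=35
Average completion = 97/6 = 16.1667

16.1667


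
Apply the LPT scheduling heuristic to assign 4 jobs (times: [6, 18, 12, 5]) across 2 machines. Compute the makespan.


Sort jobs in decreasing order (LPT): [18, 12, 6, 5]
Assign each job to the least loaded machine:
  Machine 1: jobs [18, 5], load = 23
  Machine 2: jobs [12, 6], load = 18
Makespan = max load = 23

23


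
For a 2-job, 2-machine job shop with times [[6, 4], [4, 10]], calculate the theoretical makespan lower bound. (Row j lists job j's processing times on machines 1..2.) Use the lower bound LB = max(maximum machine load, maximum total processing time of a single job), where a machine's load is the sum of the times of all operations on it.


Machine loads:
  Machine 1: 6 + 4 = 10
  Machine 2: 4 + 10 = 14
Max machine load = 14
Job totals:
  Job 1: 10
  Job 2: 14
Max job total = 14
Lower bound = max(14, 14) = 14

14


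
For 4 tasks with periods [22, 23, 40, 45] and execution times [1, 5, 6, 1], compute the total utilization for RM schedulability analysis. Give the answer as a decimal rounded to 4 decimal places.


Compute individual utilizations (exact fractions):
  Task 1: C/T = 1/22 (approx. 0.0455)
  Task 2: C/T = 5/23 (approx. 0.2174)
  Task 3: C/T = 6/40 = 3/20 (approx. 0.15)
  Task 4: C/T = 1/45 (approx. 0.0222)
Total utilization U = 1/22 + 5/23 + 3/20 + 1/45 = 19813/45540
Rounded to 4 decimal places: U = 0.4351
RM (Liu & Layland) bound for 4 tasks = 0.756828; compare with U = 19813/45540 (approx. 0.435068)
U <= bound, so schedulable by RM sufficient condition.

0.4351


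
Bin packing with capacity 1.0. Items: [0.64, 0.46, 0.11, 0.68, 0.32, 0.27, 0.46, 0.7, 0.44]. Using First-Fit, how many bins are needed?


Place items sequentially using First-Fit:
  Item 0.64 -> new Bin 1
  Item 0.46 -> new Bin 2
  Item 0.11 -> Bin 1 (now 0.75)
  Item 0.68 -> new Bin 3
  Item 0.32 -> Bin 2 (now 0.78)
  Item 0.27 -> Bin 3 (now 0.95)
  Item 0.46 -> new Bin 4
  Item 0.7 -> new Bin 5
  Item 0.44 -> Bin 4 (now 0.9)
Total bins used = 5

5


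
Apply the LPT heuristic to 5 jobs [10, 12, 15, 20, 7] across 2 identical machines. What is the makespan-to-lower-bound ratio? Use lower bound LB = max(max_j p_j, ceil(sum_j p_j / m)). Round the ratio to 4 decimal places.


LPT order: [20, 15, 12, 10, 7]
Machine loads after assignment: [30, 34]
LPT makespan = 34
Lower bound = max(max_job, ceil(total/2)) = max(20, 32) = 32
Ratio = 34 / 32 = 1.0625

1.0625


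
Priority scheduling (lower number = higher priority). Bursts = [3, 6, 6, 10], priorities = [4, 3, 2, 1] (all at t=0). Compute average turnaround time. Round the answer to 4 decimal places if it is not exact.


Sort by priority (ascending = highest first):
Order: [(1, 10), (2, 6), (3, 6), (4, 3)]
Completion times:
  Priority 1, burst=10, C=10
  Priority 2, burst=6, C=16
  Priority 3, burst=6, C=22
  Priority 4, burst=3, C=25
Average turnaround = 73/4 = 18.25

18.25


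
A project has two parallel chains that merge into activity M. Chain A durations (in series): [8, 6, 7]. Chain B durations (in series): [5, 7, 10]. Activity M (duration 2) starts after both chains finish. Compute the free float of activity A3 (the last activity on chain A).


ES(A3) = sum of predecessors on chain A = 14
EF(A3) = ES + duration = 14 + 7 = 21
Successor of A3 is M. ES(M) = max(sum(A), sum(B)) = max(21, 22) = 22
Free float = ES(successor) - EF(current) = 22 - 21 = 1

1


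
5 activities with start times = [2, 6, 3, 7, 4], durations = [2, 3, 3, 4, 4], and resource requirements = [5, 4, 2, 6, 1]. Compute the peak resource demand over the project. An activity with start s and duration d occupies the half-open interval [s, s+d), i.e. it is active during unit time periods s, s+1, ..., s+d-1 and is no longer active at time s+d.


Each activity i is active on [start_i, start_i + duration_i).
Compute total resource usage per time slot:
  t=0: active resources = [], total = 0
  t=1: active resources = [], total = 0
  t=2: active resources = [5], total = 5
  t=3: active resources = [5, 2], total = 7
  t=4: active resources = [2, 1], total = 3
  t=5: active resources = [2, 1], total = 3
  t=6: active resources = [4, 1], total = 5
  t=7: active resources = [4, 6, 1], total = 11
  t=8: active resources = [4, 6], total = 10
  t=9: active resources = [6], total = 6
  t=10: active resources = [6], total = 6
Peak resource demand = 11

11


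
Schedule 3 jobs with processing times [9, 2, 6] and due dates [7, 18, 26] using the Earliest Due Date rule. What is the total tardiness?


Sort by due date (EDD order): [(9, 7), (2, 18), (6, 26)]
Compute completion times and tardiness:
  Job 1: p=9, d=7, C=9, tardiness=max(0,9-7)=2
  Job 2: p=2, d=18, C=11, tardiness=max(0,11-18)=0
  Job 3: p=6, d=26, C=17, tardiness=max(0,17-26)=0
Total tardiness = 2

2


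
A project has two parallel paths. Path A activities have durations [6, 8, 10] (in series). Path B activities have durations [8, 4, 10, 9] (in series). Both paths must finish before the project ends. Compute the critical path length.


Path A total = 6 + 8 + 10 = 24
Path B total = 8 + 4 + 10 + 9 = 31
Critical path = longest path = max(24, 31) = 31

31


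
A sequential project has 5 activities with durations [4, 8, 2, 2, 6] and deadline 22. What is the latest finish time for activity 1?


LF(activity 1) = deadline - sum of successor durations
Successors: activities 2 through 5 with durations [8, 2, 2, 6]
Sum of successor durations = 18
LF = 22 - 18 = 4

4


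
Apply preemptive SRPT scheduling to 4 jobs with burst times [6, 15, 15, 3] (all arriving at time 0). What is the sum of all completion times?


Since all jobs arrive at t=0, SRPT equals SPT ordering.
SPT order: [3, 6, 15, 15]
Completion times:
  Job 1: p=3, C=3
  Job 2: p=6, C=9
  Job 3: p=15, C=24
  Job 4: p=15, C=39
Total completion time = 3 + 9 + 24 + 39 = 75

75


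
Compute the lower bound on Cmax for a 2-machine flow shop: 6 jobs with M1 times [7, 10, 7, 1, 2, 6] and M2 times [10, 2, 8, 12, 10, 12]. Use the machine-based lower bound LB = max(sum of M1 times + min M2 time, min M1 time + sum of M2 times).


LB1 = sum(M1 times) + min(M2 times) = 33 + 2 = 35
LB2 = min(M1 times) + sum(M2 times) = 1 + 54 = 55
Lower bound = max(LB1, LB2) = max(35, 55) = 55

55


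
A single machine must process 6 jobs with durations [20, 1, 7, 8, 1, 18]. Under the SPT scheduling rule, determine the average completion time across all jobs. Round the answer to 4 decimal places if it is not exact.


Sort jobs by processing time (SPT order): [1, 1, 7, 8, 18, 20]
Compute completion times sequentially:
  Job 1: processing = 1, completes at 1
  Job 2: processing = 1, completes at 2
  Job 3: processing = 7, completes at 9
  Job 4: processing = 8, completes at 17
  Job 5: processing = 18, completes at 35
  Job 6: processing = 20, completes at 55
Sum of completion times = 119
Average completion time = 119/6 = 19.8333

19.8333


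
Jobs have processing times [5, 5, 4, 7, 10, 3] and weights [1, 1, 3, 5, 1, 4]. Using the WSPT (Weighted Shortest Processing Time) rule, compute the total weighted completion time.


Compute p/w ratios and sort ascending (WSPT): [(3, 4), (4, 3), (7, 5), (5, 1), (5, 1), (10, 1)]
Compute weighted completion times:
  Job (p=3,w=4): C=3, w*C=4*3=12
  Job (p=4,w=3): C=7, w*C=3*7=21
  Job (p=7,w=5): C=14, w*C=5*14=70
  Job (p=5,w=1): C=19, w*C=1*19=19
  Job (p=5,w=1): C=24, w*C=1*24=24
  Job (p=10,w=1): C=34, w*C=1*34=34
Total weighted completion time = 180

180


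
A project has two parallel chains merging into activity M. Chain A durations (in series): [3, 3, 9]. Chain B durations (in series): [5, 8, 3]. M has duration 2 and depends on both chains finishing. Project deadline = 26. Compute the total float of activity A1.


Forward pass: ES(A1) = sum of predecessors on chain A = 0
EF = ES + duration = 0 + 3 = 3
Backward pass: LF(M) = deadline = 26; LS(M) = 26 - 2 = 24
LF(A1) = LS(M) - sum(successors on chain A) = 24 - 12 = 12
LS = LF - duration = 12 - 3 = 9
Total float = LS - ES = 9 - 0 = 9

9


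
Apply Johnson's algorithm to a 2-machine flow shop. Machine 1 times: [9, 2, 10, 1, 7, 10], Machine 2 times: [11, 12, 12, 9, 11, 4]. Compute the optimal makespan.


Apply Johnson's rule:
  Group 1 (a <= b): [(4, 1, 9), (2, 2, 12), (5, 7, 11), (1, 9, 11), (3, 10, 12)]
  Group 2 (a > b): [(6, 10, 4)]
Optimal job order: [4, 2, 5, 1, 3, 6]
Schedule:
  Job 4: M1 done at 1, M2 done at 10
  Job 2: M1 done at 3, M2 done at 22
  Job 5: M1 done at 10, M2 done at 33
  Job 1: M1 done at 19, M2 done at 44
  Job 3: M1 done at 29, M2 done at 56
  Job 6: M1 done at 39, M2 done at 60
Makespan = 60

60


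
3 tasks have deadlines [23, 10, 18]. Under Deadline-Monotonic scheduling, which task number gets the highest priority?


Sort tasks by relative deadline (ascending):
  Task 2: deadline = 10
  Task 3: deadline = 18
  Task 1: deadline = 23
Priority order (highest first): [2, 3, 1]
Highest priority task = 2

2


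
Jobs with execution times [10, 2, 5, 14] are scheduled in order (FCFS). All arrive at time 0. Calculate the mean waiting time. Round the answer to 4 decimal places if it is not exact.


FCFS order (as given): [10, 2, 5, 14]
Waiting times:
  Job 1: wait = 0
  Job 2: wait = 10
  Job 3: wait = 12
  Job 4: wait = 17
Sum of waiting times = 39
Average waiting time = 39/4 = 9.75

9.75


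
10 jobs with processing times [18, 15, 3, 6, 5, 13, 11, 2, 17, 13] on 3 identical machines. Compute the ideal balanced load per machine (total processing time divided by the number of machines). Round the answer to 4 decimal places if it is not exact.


Total processing time = 18 + 15 + 3 + 6 + 5 + 13 + 11 + 2 + 17 + 13 = 103
Number of machines = 3
Ideal balanced load = 103 / 3 = 34.3333

34.3333


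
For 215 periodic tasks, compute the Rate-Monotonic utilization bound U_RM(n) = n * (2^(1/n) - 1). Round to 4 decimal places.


Compute 2^(1/215) = 1.0032291429
Subtract 1: 1.0032291429 - 1 = 0.0032291429
Multiply by n: 215 * 0.0032291429 = 0.6942657235
Round to 4 dp: 0.6943

0.6943


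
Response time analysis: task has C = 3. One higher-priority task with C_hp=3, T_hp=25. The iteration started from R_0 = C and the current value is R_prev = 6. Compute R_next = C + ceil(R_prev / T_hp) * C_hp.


R_next = C + ceil(R_prev / T_hp) * C_hp
ceil(6 / 25) = ceil(0.24) = 1
Interference = 1 * 3 = 3
R_next = 3 + 3 = 6
R_next = R_prev, so the iteration has converged (response time = 6).

6


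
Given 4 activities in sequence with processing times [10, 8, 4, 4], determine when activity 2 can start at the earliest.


Activity 2 starts after activities 1 through 1 complete.
Predecessor durations: [10]
ES = 10 = 10

10


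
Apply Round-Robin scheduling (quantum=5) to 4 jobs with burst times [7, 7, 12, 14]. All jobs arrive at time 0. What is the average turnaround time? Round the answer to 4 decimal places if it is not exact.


Time quantum = 5
Execution trace:
  J1 runs 5 units, time = 5
  J2 runs 5 units, time = 10
  J3 runs 5 units, time = 15
  J4 runs 5 units, time = 20
  J1 runs 2 units, time = 22
  J2 runs 2 units, time = 24
  J3 runs 5 units, time = 29
  J4 runs 5 units, time = 34
  J3 runs 2 units, time = 36
  J4 runs 4 units, time = 40
Finish times: [22, 24, 36, 40]
Average turnaround = 122/4 = 30.5

30.5


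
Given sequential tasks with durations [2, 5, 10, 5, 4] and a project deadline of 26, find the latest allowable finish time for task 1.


LF(activity 1) = deadline - sum of successor durations
Successors: activities 2 through 5 with durations [5, 10, 5, 4]
Sum of successor durations = 24
LF = 26 - 24 = 2

2


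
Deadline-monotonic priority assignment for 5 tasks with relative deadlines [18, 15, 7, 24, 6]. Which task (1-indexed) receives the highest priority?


Sort tasks by relative deadline (ascending):
  Task 5: deadline = 6
  Task 3: deadline = 7
  Task 2: deadline = 15
  Task 1: deadline = 18
  Task 4: deadline = 24
Priority order (highest first): [5, 3, 2, 1, 4]
Highest priority task = 5

5


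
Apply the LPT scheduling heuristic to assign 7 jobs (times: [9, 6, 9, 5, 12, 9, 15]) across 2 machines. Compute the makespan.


Sort jobs in decreasing order (LPT): [15, 12, 9, 9, 9, 6, 5]
Assign each job to the least loaded machine:
  Machine 1: jobs [15, 9, 6, 5], load = 35
  Machine 2: jobs [12, 9, 9], load = 30
Makespan = max load = 35

35


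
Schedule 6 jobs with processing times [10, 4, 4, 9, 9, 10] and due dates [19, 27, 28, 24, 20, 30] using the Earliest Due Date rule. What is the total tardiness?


Sort by due date (EDD order): [(10, 19), (9, 20), (9, 24), (4, 27), (4, 28), (10, 30)]
Compute completion times and tardiness:
  Job 1: p=10, d=19, C=10, tardiness=max(0,10-19)=0
  Job 2: p=9, d=20, C=19, tardiness=max(0,19-20)=0
  Job 3: p=9, d=24, C=28, tardiness=max(0,28-24)=4
  Job 4: p=4, d=27, C=32, tardiness=max(0,32-27)=5
  Job 5: p=4, d=28, C=36, tardiness=max(0,36-28)=8
  Job 6: p=10, d=30, C=46, tardiness=max(0,46-30)=16
Total tardiness = 33

33


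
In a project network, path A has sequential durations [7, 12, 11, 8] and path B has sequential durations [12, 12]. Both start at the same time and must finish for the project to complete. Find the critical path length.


Path A total = 7 + 12 + 11 + 8 = 38
Path B total = 12 + 12 = 24
Critical path = longest path = max(38, 24) = 38

38


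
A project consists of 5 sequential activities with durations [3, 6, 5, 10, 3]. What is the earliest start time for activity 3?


Activity 3 starts after activities 1 through 2 complete.
Predecessor durations: [3, 6]
ES = 3 + 6 = 9

9


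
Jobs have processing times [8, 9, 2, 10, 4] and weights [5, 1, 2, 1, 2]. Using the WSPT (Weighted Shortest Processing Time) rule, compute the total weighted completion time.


Compute p/w ratios and sort ascending (WSPT): [(2, 2), (8, 5), (4, 2), (9, 1), (10, 1)]
Compute weighted completion times:
  Job (p=2,w=2): C=2, w*C=2*2=4
  Job (p=8,w=5): C=10, w*C=5*10=50
  Job (p=4,w=2): C=14, w*C=2*14=28
  Job (p=9,w=1): C=23, w*C=1*23=23
  Job (p=10,w=1): C=33, w*C=1*33=33
Total weighted completion time = 138

138


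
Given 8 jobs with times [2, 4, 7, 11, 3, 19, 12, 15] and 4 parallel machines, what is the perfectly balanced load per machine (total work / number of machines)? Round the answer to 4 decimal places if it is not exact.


Total processing time = 2 + 4 + 7 + 11 + 3 + 19 + 12 + 15 = 73
Number of machines = 4
Ideal balanced load = 73 / 4 = 18.25

18.25


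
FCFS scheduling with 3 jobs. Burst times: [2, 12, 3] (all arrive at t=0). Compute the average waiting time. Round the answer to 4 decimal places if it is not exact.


FCFS order (as given): [2, 12, 3]
Waiting times:
  Job 1: wait = 0
  Job 2: wait = 2
  Job 3: wait = 14
Sum of waiting times = 16
Average waiting time = 16/3 = 5.3333

5.3333


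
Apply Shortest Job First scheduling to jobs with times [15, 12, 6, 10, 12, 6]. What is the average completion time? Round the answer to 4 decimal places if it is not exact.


SJF order (ascending): [6, 6, 10, 12, 12, 15]
Completion times:
  Job 1: burst=6, C=6
  Job 2: burst=6, C=12
  Job 3: burst=10, C=22
  Job 4: burst=12, C=34
  Job 5: burst=12, C=46
  Job 6: burst=15, C=61
Average completion = 181/6 = 30.1667

30.1667


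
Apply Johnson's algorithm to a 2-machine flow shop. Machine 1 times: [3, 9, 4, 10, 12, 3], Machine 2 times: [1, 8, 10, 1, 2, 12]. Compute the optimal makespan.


Apply Johnson's rule:
  Group 1 (a <= b): [(6, 3, 12), (3, 4, 10)]
  Group 2 (a > b): [(2, 9, 8), (5, 12, 2), (1, 3, 1), (4, 10, 1)]
Optimal job order: [6, 3, 2, 5, 1, 4]
Schedule:
  Job 6: M1 done at 3, M2 done at 15
  Job 3: M1 done at 7, M2 done at 25
  Job 2: M1 done at 16, M2 done at 33
  Job 5: M1 done at 28, M2 done at 35
  Job 1: M1 done at 31, M2 done at 36
  Job 4: M1 done at 41, M2 done at 42
Makespan = 42

42


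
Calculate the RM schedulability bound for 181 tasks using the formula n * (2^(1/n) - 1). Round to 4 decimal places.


Compute 2^(1/181) = 1.0038368845
Subtract 1: 1.0038368845 - 1 = 0.0038368845
Multiply by n: 181 * 0.0038368845 = 0.6944760945
Round to 4 dp: 0.6945

0.6945


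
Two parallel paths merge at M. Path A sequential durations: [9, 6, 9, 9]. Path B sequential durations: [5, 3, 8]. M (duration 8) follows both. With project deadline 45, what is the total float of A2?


Forward pass: ES(A2) = sum of predecessors on chain A = 9
EF = ES + duration = 9 + 6 = 15
Backward pass: LF(M) = deadline = 45; LS(M) = 45 - 8 = 37
LF(A2) = LS(M) - sum(successors on chain A) = 37 - 18 = 19
LS = LF - duration = 19 - 6 = 13
Total float = LS - ES = 13 - 9 = 4

4


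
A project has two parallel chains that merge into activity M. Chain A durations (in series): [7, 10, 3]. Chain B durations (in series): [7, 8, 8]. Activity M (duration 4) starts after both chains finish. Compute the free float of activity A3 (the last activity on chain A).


ES(A3) = sum of predecessors on chain A = 17
EF(A3) = ES + duration = 17 + 3 = 20
Successor of A3 is M. ES(M) = max(sum(A), sum(B)) = max(20, 23) = 23
Free float = ES(successor) - EF(current) = 23 - 20 = 3

3


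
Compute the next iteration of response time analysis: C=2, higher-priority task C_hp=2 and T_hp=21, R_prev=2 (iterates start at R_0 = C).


R_next = C + ceil(R_prev / T_hp) * C_hp
ceil(2 / 21) = ceil(0.0952) = 1
Interference = 1 * 2 = 2
R_next = 2 + 2 = 4

4


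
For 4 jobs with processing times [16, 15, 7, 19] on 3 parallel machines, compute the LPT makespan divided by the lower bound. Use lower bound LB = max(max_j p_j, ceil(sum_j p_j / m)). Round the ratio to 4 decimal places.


LPT order: [19, 16, 15, 7]
Machine loads after assignment: [19, 16, 22]
LPT makespan = 22
Lower bound = max(max_job, ceil(total/3)) = max(19, 19) = 19
Ratio = 22 / 19 = 1.1579

1.1579


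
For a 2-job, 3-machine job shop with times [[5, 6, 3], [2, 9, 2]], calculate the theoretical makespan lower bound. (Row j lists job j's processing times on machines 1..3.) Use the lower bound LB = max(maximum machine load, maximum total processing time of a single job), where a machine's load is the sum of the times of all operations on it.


Machine loads:
  Machine 1: 5 + 2 = 7
  Machine 2: 6 + 9 = 15
  Machine 3: 3 + 2 = 5
Max machine load = 15
Job totals:
  Job 1: 14
  Job 2: 13
Max job total = 14
Lower bound = max(15, 14) = 15

15


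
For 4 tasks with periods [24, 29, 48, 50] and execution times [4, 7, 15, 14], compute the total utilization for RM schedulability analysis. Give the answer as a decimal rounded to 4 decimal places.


Compute individual utilizations (exact fractions):
  Task 1: C/T = 4/24 = 1/6 (approx. 0.1667)
  Task 2: C/T = 7/29 (approx. 0.2414)
  Task 3: C/T = 15/48 = 5/16 (approx. 0.3125)
  Task 4: C/T = 14/50 = 7/25 (approx. 0.28)
Total utilization U = 1/6 + 7/29 + 5/16 + 7/25 = 34819/34800
Rounded to 4 decimal places: U = 1.0005
RM (Liu & Layland) bound for 4 tasks = 0.756828; compare with U = 34819/34800 (approx. 1.000546)
U > 1, so the task set is not schedulable (processor overloaded).

1.0005


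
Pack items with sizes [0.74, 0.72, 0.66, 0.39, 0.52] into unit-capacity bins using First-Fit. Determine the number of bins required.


Place items sequentially using First-Fit:
  Item 0.74 -> new Bin 1
  Item 0.72 -> new Bin 2
  Item 0.66 -> new Bin 3
  Item 0.39 -> new Bin 4
  Item 0.52 -> Bin 4 (now 0.91)
Total bins used = 4

4


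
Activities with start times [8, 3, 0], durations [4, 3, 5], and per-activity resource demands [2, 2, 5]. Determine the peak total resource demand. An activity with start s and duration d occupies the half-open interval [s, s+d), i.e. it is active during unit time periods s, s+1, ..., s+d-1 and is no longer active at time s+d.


Each activity i is active on [start_i, start_i + duration_i).
Compute total resource usage per time slot:
  t=0: active resources = [5], total = 5
  t=1: active resources = [5], total = 5
  t=2: active resources = [5], total = 5
  t=3: active resources = [2, 5], total = 7
  t=4: active resources = [2, 5], total = 7
  t=5: active resources = [2], total = 2
  t=6: active resources = [], total = 0
  t=7: active resources = [], total = 0
  t=8: active resources = [2], total = 2
  t=9: active resources = [2], total = 2
  t=10: active resources = [2], total = 2
  t=11: active resources = [2], total = 2
Peak resource demand = 7

7


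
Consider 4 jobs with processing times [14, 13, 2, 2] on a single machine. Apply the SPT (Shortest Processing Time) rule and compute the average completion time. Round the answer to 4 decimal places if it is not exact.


Sort jobs by processing time (SPT order): [2, 2, 13, 14]
Compute completion times sequentially:
  Job 1: processing = 2, completes at 2
  Job 2: processing = 2, completes at 4
  Job 3: processing = 13, completes at 17
  Job 4: processing = 14, completes at 31
Sum of completion times = 54
Average completion time = 54/4 = 13.5

13.5


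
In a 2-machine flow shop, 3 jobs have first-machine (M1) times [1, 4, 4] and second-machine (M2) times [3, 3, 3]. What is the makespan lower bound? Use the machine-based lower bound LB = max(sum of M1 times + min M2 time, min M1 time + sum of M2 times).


LB1 = sum(M1 times) + min(M2 times) = 9 + 3 = 12
LB2 = min(M1 times) + sum(M2 times) = 1 + 9 = 10
Lower bound = max(LB1, LB2) = max(12, 10) = 12

12


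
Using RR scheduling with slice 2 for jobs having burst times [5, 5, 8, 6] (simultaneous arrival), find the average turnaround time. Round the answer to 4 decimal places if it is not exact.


Time quantum = 2
Execution trace:
  J1 runs 2 units, time = 2
  J2 runs 2 units, time = 4
  J3 runs 2 units, time = 6
  J4 runs 2 units, time = 8
  J1 runs 2 units, time = 10
  J2 runs 2 units, time = 12
  J3 runs 2 units, time = 14
  J4 runs 2 units, time = 16
  J1 runs 1 units, time = 17
  J2 runs 1 units, time = 18
  J3 runs 2 units, time = 20
  J4 runs 2 units, time = 22
  J3 runs 2 units, time = 24
Finish times: [17, 18, 24, 22]
Average turnaround = 81/4 = 20.25

20.25


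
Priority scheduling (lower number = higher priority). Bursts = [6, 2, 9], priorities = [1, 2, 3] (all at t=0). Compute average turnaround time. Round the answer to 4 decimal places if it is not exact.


Sort by priority (ascending = highest first):
Order: [(1, 6), (2, 2), (3, 9)]
Completion times:
  Priority 1, burst=6, C=6
  Priority 2, burst=2, C=8
  Priority 3, burst=9, C=17
Average turnaround = 31/3 = 10.3333

10.3333


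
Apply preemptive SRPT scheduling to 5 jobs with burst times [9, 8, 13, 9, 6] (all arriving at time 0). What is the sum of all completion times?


Since all jobs arrive at t=0, SRPT equals SPT ordering.
SPT order: [6, 8, 9, 9, 13]
Completion times:
  Job 1: p=6, C=6
  Job 2: p=8, C=14
  Job 3: p=9, C=23
  Job 4: p=9, C=32
  Job 5: p=13, C=45
Total completion time = 6 + 14 + 23 + 32 + 45 = 120

120


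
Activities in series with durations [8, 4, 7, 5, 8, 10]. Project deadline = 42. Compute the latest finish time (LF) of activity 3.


LF(activity 3) = deadline - sum of successor durations
Successors: activities 4 through 6 with durations [5, 8, 10]
Sum of successor durations = 23
LF = 42 - 23 = 19

19


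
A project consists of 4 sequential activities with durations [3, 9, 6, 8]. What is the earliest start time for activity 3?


Activity 3 starts after activities 1 through 2 complete.
Predecessor durations: [3, 9]
ES = 3 + 9 = 12

12


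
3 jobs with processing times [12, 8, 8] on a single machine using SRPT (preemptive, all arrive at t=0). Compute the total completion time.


Since all jobs arrive at t=0, SRPT equals SPT ordering.
SPT order: [8, 8, 12]
Completion times:
  Job 1: p=8, C=8
  Job 2: p=8, C=16
  Job 3: p=12, C=28
Total completion time = 8 + 16 + 28 = 52

52


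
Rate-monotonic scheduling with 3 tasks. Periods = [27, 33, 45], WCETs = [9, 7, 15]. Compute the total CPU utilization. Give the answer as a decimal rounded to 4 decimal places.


Compute individual utilizations (exact fractions):
  Task 1: C/T = 9/27 = 1/3 (approx. 0.3333)
  Task 2: C/T = 7/33 (approx. 0.2121)
  Task 3: C/T = 15/45 = 1/3 (approx. 0.3333)
Total utilization U = 1/3 + 7/33 + 1/3 = 29/33
Rounded to 4 decimal places: U = 0.8788
RM (Liu & Layland) bound for 3 tasks = 0.779763; compare with U = 29/33 (approx. 0.878788)
bound < U <= 1, so the RM sufficient condition is not met (inconclusive; an exact test such as response-time analysis is needed).

0.8788


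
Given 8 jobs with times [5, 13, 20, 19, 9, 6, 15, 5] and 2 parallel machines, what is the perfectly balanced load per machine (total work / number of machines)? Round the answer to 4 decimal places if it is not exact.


Total processing time = 5 + 13 + 20 + 19 + 9 + 6 + 15 + 5 = 92
Number of machines = 2
Ideal balanced load = 92 / 2 = 46.0

46.0
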